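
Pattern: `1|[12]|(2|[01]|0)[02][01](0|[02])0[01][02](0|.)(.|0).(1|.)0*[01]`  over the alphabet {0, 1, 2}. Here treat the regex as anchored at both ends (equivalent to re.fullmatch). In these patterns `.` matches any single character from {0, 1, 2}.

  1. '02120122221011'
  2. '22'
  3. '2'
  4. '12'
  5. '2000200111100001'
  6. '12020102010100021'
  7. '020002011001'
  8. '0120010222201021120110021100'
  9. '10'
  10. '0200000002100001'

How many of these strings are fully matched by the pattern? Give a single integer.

2

1 → no match
2. '22' → no match
3. '2' → match
4. '12' → no match
5 → no match
6 → no match
7. '020002011001' → no match
8 → no match
9. '10' → no match
10 → match
Total matched: 2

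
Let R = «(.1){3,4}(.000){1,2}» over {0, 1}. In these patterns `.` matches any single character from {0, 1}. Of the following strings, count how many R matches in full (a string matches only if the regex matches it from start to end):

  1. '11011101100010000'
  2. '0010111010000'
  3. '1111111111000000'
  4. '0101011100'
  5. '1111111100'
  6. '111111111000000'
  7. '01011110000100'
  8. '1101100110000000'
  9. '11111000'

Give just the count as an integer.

1 → no match
2 → no match
3 → no match
4 → no match — must end with '000'
5 → no match — must end with '000'
6 → no match
7 → no match — must end with '000'
8 → no match
9 → no match
Total matched: 0

0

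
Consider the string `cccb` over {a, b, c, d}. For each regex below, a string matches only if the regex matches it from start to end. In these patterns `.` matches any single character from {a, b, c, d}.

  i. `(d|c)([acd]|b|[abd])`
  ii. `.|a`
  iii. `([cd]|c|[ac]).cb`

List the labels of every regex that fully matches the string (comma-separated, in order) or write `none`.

i → no match
ii → no match
iii → match

iii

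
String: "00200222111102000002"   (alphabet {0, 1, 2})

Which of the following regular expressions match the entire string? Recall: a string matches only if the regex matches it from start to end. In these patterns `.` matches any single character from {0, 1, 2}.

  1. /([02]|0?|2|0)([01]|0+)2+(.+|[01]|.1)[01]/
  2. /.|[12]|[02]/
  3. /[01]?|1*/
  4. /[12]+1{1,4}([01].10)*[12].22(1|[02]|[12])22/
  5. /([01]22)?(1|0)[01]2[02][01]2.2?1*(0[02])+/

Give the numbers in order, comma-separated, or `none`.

5

1 → no match
2 → no match
3 → no match
4 → no match — must end with "22"
5 → match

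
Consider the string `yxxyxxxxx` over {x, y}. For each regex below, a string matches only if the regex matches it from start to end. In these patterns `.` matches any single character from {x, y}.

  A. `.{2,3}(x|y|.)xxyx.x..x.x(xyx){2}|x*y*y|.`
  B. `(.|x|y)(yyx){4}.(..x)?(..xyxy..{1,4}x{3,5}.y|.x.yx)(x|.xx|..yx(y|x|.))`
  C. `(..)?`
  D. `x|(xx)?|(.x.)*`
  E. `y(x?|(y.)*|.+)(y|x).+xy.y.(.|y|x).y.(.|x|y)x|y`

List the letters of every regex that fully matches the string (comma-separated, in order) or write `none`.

D

A → no match
B → no match
C → no match
D → match
E → no match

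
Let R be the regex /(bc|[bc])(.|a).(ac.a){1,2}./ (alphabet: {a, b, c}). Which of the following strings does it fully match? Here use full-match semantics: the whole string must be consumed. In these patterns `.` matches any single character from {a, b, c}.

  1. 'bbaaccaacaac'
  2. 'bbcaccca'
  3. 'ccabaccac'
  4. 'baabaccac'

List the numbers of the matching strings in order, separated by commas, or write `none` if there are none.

1

1. 'bbaaccaacaac' → match
2. 'bbcaccca' → no match
3. 'ccabaccac' → no match
4. 'baabaccac' → no match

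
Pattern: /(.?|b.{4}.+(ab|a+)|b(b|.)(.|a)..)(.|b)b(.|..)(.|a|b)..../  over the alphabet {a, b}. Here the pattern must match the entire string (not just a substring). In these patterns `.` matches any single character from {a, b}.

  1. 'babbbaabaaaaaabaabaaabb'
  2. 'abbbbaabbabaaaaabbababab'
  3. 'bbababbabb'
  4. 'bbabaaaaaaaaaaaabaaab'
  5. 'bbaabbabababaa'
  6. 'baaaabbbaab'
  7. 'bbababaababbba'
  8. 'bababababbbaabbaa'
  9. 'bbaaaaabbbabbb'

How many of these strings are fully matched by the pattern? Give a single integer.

1

1 → no match
2 → no match
3 → no match
4 → no match
5 → no match
6 → no match
7 → no match
8 → match
9 → no match
Total matched: 1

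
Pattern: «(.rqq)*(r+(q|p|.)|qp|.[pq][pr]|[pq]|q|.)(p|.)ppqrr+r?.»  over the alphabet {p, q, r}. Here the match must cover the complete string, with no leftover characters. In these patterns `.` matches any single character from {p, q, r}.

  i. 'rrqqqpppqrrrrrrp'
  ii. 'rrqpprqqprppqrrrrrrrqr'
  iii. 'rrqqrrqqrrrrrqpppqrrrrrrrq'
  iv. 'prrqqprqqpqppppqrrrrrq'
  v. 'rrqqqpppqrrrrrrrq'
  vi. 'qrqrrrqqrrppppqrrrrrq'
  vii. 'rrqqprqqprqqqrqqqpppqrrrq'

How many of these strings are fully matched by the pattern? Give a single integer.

i → match
ii → no match
iii → match
iv → no match
v → match
vi → no match
vii → match
Total matched: 4

4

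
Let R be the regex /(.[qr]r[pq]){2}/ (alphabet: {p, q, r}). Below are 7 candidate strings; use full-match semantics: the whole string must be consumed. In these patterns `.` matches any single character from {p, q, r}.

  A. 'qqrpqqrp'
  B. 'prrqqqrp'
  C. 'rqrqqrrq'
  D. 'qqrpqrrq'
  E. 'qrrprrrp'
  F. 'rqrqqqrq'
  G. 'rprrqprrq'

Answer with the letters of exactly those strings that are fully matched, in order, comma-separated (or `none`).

A → match
B → match
C → match
D → match
E → match
F → match
G → no match

A, B, C, D, E, F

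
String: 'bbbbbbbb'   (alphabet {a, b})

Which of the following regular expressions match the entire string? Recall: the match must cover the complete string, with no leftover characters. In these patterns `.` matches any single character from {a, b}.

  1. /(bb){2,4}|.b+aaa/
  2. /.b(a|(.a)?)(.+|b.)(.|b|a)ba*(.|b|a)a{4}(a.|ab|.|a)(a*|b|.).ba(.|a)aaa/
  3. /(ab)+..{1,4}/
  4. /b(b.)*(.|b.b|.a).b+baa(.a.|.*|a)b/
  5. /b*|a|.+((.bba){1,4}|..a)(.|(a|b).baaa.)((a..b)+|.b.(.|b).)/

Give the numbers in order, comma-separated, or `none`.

1, 5

1 → match
2 → no match — must end with 'aaa'
3 → no match — must start with 'ab'
4 → no match
5 → match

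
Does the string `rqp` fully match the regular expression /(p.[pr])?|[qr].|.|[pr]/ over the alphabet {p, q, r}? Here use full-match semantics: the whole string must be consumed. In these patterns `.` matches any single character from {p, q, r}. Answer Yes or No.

No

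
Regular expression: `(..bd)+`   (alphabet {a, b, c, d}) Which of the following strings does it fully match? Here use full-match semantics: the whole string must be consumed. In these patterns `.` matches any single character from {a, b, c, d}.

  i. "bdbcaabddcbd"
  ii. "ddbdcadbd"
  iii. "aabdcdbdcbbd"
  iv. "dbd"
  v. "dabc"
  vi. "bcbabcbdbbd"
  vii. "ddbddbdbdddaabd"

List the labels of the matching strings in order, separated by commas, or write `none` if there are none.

i → no match
ii → no match
iii → match
iv → no match
v → no match — must end with "bd"
vi → no match
vii → no match

iii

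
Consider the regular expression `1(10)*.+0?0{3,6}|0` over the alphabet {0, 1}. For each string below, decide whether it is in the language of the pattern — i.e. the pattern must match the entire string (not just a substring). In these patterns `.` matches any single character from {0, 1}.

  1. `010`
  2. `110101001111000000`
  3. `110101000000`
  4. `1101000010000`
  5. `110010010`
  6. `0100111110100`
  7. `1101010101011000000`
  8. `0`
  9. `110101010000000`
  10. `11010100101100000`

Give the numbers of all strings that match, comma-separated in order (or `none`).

1 → no match
2 → match
3 → match
4 → match
5 → no match
6 → no match
7 → match
8 → match
9 → match
10 → match

2, 3, 4, 7, 8, 9, 10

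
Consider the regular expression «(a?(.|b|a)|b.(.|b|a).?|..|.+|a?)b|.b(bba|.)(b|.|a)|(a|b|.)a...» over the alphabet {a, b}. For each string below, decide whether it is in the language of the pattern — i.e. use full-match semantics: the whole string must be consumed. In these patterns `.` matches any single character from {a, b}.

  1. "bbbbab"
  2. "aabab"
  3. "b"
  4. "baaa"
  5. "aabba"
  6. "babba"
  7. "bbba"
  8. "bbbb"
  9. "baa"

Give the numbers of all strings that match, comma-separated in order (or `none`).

1, 2, 3, 5, 6, 7, 8

1 → match
2 → match
3 → match
4 → no match
5 → match
6 → match
7 → match
8 → match
9 → no match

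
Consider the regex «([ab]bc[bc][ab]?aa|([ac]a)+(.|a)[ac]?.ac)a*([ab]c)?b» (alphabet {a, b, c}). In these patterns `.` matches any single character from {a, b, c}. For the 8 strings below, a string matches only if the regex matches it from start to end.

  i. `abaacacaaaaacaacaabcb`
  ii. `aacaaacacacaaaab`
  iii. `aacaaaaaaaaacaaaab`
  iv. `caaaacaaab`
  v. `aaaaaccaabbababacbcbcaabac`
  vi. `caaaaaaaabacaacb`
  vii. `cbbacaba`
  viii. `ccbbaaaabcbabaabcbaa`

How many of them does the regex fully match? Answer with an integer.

i → no match
ii → match
iii → match
iv → match
v → no match — must end with `b`
vi → match
vii → no match — must end with `b`
viii → no match — must end with `b`
Total matched: 4

4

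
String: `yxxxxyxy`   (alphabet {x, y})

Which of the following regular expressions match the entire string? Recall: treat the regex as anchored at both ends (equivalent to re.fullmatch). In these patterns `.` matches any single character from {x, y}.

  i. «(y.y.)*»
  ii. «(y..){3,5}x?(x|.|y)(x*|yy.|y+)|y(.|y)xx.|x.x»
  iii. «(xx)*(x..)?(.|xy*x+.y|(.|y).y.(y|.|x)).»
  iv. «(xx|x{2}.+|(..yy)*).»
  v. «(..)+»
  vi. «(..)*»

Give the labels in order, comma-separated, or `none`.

i → no match
ii → no match
iii → no match
iv → no match
v → match
vi → match

v, vi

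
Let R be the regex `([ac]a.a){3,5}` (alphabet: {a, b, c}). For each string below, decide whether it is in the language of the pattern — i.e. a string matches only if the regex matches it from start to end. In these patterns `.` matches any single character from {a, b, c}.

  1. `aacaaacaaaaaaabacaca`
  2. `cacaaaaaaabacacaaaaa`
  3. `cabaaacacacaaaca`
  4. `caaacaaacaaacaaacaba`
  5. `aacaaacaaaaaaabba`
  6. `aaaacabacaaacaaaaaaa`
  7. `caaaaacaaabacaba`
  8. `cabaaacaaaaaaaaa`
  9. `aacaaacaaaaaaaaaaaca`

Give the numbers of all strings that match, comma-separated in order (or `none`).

1 → match
2 → match
3 → match
4 → match
5 → no match
6 → match
7 → match
8 → match
9 → match

1, 2, 3, 4, 6, 7, 8, 9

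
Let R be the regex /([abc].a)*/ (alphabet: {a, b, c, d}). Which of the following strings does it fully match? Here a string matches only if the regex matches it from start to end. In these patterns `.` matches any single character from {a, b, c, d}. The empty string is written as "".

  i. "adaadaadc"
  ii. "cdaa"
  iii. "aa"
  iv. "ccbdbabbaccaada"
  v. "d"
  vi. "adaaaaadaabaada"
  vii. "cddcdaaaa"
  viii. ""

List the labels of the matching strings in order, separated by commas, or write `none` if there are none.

i → no match
ii → no match
iii → no match
iv → no match
v → no match
vi → match
vii → no match
viii → match

vi, viii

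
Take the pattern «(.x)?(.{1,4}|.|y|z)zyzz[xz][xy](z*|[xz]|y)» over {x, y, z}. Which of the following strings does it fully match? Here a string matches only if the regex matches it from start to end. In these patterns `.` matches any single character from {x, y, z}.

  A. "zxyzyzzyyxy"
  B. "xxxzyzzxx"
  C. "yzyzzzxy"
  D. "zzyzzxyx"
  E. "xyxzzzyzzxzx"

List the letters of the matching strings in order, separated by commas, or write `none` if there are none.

A → no match
B → match
C → match
D → match
E → no match

B, C, D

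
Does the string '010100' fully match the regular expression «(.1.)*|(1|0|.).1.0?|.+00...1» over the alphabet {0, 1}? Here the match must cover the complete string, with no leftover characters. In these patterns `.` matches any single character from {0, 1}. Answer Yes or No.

No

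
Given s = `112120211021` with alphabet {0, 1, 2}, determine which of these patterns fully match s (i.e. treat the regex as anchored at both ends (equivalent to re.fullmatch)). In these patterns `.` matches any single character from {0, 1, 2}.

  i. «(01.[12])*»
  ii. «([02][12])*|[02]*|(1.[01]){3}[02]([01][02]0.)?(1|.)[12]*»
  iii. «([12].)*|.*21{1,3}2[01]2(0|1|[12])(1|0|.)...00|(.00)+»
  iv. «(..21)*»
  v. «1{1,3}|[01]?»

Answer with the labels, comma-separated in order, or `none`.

iii, iv

i → no match
ii → no match
iii → match
iv → match
v → no match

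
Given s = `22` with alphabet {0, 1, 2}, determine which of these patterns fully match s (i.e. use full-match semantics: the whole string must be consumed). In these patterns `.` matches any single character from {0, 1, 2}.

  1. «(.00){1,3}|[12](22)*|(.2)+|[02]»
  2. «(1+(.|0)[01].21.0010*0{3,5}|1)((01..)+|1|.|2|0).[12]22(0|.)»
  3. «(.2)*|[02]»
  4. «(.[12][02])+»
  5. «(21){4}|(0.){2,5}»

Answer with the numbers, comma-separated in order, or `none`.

1, 3

1 → match
2 → no match — must start with `1`
3 → match
4 → no match
5 → no match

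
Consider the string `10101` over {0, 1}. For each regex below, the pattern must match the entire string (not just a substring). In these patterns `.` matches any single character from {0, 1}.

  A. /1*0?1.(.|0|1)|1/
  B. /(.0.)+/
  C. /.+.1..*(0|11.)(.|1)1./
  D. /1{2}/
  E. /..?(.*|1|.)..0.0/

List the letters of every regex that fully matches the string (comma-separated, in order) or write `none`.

A

A → match
B → no match
C → no match
D → no match
E → no match — must end with `0`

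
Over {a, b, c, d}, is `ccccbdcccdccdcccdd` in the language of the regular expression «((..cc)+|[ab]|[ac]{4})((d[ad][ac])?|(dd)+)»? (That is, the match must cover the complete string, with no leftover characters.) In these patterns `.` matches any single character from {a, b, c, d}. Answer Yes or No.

Yes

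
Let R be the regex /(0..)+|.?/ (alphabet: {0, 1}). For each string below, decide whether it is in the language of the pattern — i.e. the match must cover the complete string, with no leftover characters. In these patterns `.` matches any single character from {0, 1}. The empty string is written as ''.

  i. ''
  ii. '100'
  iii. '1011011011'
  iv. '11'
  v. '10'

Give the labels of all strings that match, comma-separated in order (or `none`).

i → match
ii → no match
iii → no match
iv → no match
v → no match

i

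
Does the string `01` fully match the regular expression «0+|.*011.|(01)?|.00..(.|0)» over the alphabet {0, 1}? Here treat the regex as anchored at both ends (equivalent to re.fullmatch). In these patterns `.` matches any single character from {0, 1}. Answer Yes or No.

Yes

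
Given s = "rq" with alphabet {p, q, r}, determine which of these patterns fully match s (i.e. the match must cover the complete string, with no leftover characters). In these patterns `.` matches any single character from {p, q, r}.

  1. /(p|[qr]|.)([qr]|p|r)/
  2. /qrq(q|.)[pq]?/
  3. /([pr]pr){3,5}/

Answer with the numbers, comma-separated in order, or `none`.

1

1 → match
2 → no match — must start with "qrq"
3 → no match — must end with "pr"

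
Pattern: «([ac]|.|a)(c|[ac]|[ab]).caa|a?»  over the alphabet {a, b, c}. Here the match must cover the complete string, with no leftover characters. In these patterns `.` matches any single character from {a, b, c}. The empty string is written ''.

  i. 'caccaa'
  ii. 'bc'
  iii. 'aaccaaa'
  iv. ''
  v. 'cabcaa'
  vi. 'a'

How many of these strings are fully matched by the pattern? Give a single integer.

i → match
ii → no match
iii → no match
iv → match
v → match
vi → match
Total matched: 4

4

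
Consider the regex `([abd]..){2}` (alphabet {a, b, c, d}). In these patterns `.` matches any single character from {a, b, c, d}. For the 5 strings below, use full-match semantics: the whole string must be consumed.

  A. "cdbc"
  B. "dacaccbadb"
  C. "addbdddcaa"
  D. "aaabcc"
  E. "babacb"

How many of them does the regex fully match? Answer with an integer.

A → no match
B → no match
C → no match
D → match
E → match
Total matched: 2

2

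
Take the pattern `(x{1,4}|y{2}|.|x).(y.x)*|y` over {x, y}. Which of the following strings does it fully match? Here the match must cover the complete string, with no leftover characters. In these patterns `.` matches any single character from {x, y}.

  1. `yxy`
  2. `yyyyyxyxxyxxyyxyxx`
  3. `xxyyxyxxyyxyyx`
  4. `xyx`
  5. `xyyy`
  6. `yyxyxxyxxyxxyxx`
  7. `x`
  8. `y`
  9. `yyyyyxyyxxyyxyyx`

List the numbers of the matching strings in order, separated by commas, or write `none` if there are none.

2, 3, 6, 8

1 → no match
2 → match
3 → match
4 → no match
5 → no match
6 → match
7 → no match
8 → match
9 → no match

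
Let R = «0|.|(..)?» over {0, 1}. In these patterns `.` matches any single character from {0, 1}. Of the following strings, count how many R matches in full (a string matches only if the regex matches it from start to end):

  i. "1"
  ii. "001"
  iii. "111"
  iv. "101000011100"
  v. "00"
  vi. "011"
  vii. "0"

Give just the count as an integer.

3

i. "1" → match
ii. "001" → no match
iii. "111" → no match
iv. "101000011100" → no match
v. "00" → match
vi. "011" → no match
vii. "0" → match
Total matched: 3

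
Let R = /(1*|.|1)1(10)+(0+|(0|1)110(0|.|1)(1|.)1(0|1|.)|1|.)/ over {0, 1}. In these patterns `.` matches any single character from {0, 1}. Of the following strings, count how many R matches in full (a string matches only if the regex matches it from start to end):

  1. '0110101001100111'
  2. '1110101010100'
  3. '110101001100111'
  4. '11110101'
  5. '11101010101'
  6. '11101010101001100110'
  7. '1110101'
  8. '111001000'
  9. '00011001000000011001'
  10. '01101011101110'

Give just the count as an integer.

1 → match
2 → match
3 → match
4 → match
5 → match
6 → match
7 → match
8 → no match
9 → no match
10 → match
Total matched: 8

8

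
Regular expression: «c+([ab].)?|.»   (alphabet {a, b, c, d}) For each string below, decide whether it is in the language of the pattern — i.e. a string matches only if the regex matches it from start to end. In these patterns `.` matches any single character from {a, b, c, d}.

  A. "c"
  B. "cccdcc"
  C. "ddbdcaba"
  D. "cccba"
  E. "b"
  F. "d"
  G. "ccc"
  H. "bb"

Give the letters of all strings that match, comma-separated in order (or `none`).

A → match
B → no match
C → no match
D → match
E → match
F → match
G → match
H → no match

A, D, E, F, G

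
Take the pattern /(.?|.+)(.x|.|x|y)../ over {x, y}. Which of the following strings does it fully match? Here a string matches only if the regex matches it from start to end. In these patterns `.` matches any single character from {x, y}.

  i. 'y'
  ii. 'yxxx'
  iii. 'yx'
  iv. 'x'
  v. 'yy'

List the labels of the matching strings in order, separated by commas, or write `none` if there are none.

ii

i → no match
ii → match
iii → no match
iv → no match
v → no match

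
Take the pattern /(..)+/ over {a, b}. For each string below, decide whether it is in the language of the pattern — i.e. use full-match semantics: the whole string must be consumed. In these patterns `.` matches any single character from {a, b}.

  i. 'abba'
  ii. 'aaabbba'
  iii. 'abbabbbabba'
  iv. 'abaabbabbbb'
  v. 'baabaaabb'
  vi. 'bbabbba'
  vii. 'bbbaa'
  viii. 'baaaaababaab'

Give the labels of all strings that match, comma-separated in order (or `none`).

i, viii

i → match
ii → no match
iii → no match
iv → no match
v → no match
vi → no match
vii → no match
viii → match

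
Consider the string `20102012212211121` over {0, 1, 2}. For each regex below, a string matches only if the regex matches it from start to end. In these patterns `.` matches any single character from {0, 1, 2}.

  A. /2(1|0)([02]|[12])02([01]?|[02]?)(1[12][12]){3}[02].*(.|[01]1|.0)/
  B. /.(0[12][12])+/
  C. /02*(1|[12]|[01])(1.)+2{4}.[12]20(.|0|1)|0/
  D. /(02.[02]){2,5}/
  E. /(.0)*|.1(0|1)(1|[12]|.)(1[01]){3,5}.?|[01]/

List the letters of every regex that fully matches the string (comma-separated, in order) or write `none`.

A

A → match
B → no match
C → no match — must start with `0`
D → no match — must start with `02`
E → no match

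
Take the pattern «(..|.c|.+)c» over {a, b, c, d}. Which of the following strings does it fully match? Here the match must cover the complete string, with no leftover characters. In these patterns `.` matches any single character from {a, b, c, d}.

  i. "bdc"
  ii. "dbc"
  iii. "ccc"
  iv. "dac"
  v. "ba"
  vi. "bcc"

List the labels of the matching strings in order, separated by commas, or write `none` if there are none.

i → match
ii → match
iii → match
iv → match
v → no match — must end with "c"
vi → match

i, ii, iii, iv, vi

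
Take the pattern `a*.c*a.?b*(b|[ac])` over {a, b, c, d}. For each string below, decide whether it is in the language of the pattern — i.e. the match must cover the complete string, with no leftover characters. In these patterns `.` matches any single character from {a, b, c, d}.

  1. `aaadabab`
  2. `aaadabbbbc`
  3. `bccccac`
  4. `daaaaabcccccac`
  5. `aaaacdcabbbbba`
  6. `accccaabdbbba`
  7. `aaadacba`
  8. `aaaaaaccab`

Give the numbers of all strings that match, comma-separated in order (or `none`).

1. `aaadabab` → no match
2. `aaadabbbbc` → match
3. `bccccac` → match
4 → no match
5 → no match
6 → no match
7. `aaadacba` → match
8. `aaaaaaccab` → match

2, 3, 7, 8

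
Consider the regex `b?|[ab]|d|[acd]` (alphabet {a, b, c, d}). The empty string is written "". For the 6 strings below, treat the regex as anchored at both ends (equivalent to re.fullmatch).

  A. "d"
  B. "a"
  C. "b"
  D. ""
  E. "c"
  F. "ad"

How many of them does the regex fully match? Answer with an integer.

A → match
B → match
C → match
D → match
E → match
F → no match
Total matched: 5

5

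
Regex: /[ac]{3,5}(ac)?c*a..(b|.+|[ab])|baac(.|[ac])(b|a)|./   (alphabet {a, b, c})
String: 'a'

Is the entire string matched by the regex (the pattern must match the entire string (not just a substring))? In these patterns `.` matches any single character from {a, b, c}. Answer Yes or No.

Yes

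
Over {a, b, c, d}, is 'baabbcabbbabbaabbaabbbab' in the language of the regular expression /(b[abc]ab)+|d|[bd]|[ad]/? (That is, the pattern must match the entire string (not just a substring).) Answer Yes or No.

Yes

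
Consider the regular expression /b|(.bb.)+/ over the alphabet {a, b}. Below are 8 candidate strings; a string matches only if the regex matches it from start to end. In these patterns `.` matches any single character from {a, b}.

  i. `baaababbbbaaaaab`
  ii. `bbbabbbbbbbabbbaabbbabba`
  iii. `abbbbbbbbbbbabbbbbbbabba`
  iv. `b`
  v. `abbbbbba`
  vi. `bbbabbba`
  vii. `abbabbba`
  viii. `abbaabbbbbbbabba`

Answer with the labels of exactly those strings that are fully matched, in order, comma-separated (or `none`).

i → no match
ii → match
iii → match
iv → match
v → match
vi → match
vii → match
viii → match

ii, iii, iv, v, vi, vii, viii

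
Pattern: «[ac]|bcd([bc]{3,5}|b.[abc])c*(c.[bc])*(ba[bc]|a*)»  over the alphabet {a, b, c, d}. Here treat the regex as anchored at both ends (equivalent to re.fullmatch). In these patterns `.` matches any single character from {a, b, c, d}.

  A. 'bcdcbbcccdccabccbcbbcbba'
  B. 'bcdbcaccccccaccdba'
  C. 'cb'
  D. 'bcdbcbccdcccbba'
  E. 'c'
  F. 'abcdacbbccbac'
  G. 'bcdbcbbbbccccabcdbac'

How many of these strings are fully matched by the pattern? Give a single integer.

3

A → match
B → match
C → no match
D → no match
E → match
F → no match
G → no match
Total matched: 3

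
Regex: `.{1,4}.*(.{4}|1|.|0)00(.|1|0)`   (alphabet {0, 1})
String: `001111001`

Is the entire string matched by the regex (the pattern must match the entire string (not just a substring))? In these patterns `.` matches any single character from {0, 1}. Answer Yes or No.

Yes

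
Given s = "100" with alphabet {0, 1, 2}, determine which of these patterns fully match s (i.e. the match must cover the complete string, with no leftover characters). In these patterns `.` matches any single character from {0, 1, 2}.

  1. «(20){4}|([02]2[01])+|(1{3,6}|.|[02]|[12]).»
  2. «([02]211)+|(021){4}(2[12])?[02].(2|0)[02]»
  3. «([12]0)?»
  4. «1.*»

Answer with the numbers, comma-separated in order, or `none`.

1 → no match
2 → no match
3 → no match
4 → match

4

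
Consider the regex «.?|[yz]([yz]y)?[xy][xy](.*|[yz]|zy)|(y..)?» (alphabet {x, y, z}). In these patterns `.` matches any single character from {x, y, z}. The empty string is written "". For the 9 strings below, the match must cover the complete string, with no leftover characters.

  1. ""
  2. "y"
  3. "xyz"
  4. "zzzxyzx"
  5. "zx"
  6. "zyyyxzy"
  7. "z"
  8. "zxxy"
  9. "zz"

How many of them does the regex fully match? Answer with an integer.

5

1. "" → match
2. "y" → match
3. "xyz" → no match
4. "zzzxyzx" → no match
5. "zx" → no match
6. "zyyyxzy" → match
7. "z" → match
8. "zxxy" → match
9. "zz" → no match
Total matched: 5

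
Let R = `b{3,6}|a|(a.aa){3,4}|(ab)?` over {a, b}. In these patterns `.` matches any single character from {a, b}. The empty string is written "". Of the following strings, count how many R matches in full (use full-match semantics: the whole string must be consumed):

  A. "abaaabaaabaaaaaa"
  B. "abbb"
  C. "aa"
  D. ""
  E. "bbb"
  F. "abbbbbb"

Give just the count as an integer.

3

A → match
B → no match
C → no match
D → match
E → match
F → no match
Total matched: 3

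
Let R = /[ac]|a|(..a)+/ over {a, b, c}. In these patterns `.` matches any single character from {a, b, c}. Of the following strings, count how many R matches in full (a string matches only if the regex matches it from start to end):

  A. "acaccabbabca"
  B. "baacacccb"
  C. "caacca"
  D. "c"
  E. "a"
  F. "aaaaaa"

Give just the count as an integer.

5

A → match
B → no match
C → match
D → match
E → match
F → match
Total matched: 5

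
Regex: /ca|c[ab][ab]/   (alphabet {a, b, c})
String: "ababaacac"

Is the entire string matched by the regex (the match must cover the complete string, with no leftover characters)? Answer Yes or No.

No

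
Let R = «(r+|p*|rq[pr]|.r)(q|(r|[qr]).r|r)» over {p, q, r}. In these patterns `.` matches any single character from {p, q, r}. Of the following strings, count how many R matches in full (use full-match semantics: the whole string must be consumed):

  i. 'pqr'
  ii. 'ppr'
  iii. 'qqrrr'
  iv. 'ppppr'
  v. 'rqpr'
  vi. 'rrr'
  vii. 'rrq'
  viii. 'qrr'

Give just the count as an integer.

i → no match
ii → match
iii → no match
iv → match
v → match
vi → match
vii → match
viii → match
Total matched: 6

6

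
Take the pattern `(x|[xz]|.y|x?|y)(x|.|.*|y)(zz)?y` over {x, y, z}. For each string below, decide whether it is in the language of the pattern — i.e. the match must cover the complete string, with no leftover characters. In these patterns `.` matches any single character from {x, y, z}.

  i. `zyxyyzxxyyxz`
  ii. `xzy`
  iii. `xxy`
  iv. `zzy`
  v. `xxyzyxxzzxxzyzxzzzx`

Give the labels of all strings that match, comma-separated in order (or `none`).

ii, iii, iv

i → no match — must end with `y`
ii → match
iii → match
iv → match
v → no match — must end with `y`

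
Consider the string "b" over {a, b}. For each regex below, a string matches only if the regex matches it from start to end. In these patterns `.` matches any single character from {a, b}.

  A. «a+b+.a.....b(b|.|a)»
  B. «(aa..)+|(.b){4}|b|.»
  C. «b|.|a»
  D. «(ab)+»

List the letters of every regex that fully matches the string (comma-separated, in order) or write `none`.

A → no match — must start with "a"
B → match
C → match
D → no match — must start with "ab"

B, C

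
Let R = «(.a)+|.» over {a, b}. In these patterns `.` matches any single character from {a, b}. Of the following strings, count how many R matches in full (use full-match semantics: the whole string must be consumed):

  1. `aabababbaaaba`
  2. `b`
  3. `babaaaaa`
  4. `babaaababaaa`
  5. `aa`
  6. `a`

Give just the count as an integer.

5

1 → no match
2 → match
3 → match
4 → match
5 → match
6 → match
Total matched: 5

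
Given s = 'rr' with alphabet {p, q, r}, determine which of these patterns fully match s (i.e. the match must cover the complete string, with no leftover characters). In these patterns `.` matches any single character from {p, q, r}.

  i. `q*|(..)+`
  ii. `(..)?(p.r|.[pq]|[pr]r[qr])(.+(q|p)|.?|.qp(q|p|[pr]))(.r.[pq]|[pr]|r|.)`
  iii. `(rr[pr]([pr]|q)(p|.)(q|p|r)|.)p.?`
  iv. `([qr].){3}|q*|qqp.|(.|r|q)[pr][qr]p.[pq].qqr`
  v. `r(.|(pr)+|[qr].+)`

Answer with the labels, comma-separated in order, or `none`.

i → match
ii → no match
iii → no match
iv → no match
v → match

i, v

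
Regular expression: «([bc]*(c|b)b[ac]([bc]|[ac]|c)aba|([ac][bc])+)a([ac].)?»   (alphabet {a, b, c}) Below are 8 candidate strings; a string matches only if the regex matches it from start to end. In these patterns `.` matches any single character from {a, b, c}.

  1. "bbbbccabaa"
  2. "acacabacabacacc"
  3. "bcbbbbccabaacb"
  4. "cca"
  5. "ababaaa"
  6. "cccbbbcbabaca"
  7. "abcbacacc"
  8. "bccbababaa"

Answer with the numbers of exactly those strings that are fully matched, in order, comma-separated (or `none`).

1 → match
2 → match
3 → match
4 → match
5 → match
6 → no match
7 → match
8 → match

1, 2, 3, 4, 5, 7, 8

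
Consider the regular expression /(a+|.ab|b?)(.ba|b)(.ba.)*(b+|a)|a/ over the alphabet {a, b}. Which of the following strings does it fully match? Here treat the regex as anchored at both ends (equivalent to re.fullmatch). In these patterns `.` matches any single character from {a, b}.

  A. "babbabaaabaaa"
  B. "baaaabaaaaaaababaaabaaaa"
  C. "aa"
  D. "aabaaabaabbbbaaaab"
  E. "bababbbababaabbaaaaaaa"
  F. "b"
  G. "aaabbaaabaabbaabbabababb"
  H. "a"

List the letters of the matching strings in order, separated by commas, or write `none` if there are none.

A → match
B → no match
C → no match
D → no match
E → no match
F → no match
G → no match
H → match

A, H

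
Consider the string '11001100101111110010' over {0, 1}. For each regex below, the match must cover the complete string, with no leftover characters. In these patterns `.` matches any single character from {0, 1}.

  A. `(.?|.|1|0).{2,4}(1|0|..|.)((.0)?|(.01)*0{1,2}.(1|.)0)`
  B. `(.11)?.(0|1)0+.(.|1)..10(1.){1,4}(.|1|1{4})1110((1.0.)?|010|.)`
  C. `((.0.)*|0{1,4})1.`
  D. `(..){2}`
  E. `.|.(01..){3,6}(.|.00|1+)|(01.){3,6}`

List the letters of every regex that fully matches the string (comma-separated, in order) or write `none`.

B

A → no match
B → match
C → no match
D → no match
E → no match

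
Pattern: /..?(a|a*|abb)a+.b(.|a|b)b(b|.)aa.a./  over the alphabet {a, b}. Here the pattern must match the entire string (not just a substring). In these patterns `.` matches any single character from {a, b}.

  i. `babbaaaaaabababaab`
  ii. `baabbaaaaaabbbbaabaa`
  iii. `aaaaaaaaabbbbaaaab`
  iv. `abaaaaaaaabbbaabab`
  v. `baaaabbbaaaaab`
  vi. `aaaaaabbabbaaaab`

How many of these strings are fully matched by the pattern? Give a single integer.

i → no match
ii → match
iii → match
iv → no match
v → match
vi → match
Total matched: 4

4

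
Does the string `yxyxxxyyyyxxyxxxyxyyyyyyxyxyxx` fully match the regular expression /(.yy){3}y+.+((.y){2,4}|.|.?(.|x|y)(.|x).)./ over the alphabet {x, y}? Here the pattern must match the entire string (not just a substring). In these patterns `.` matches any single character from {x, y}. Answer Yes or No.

No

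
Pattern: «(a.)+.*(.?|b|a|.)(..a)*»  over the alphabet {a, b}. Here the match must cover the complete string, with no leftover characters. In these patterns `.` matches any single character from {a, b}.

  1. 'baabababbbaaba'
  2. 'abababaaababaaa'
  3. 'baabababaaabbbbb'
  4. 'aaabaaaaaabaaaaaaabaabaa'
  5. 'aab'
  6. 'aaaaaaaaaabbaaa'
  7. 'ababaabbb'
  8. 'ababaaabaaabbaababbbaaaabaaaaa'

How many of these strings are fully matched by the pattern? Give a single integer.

6

1 → no match — must start with 'a'
2 → match
3 → no match — must start with 'a'
4 → match
5 → match
6 → match
7 → match
8 → match
Total matched: 6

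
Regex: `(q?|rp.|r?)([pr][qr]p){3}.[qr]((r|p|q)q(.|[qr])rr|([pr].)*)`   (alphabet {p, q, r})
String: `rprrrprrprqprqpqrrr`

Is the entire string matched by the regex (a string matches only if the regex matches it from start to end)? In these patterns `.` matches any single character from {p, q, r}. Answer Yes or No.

Yes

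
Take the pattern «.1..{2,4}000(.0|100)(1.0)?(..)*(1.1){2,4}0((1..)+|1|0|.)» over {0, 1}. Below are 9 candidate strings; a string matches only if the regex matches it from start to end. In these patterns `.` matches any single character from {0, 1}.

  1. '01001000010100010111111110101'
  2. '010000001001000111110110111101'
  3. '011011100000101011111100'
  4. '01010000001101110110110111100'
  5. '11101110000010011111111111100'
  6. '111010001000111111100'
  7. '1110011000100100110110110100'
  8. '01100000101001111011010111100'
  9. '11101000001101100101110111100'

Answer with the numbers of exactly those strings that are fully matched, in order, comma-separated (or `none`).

1, 2, 3, 4, 5, 6, 7, 8, 9

1 → match
2 → match
3 → match
4 → match
5 → match
6 → match
7 → match
8 → match
9 → match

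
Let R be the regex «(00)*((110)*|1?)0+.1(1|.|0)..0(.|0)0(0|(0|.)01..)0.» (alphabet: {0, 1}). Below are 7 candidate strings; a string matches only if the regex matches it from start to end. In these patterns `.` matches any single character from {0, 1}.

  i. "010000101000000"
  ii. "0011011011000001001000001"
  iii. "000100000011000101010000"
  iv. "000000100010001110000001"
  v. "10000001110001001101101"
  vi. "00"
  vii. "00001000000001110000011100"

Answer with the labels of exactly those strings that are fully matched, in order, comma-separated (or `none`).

i → no match
ii → match
iii → no match
iv → no match
v → no match
vi. "00" → no match
vii → no match

ii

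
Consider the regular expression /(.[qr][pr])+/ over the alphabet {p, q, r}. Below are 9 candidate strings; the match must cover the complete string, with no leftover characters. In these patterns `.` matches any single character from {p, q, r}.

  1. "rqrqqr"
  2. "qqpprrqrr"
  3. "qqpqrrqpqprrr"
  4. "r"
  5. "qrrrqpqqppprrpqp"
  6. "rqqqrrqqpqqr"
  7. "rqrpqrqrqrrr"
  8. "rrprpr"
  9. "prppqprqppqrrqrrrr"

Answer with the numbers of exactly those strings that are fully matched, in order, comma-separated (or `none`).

1, 2, 9

1 → match
2 → match
3 → no match
4 → no match
5 → no match
6 → no match
7 → no match
8 → no match
9 → match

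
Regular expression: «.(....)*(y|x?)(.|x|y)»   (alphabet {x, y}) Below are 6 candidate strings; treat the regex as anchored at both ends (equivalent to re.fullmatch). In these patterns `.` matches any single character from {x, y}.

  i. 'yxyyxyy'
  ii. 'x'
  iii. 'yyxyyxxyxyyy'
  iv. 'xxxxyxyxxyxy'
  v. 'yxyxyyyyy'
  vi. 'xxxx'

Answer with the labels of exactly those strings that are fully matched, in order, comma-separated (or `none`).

i

i. 'yxyyxyy' → match
ii. 'x' → no match
iii. 'yyxyyxxyxyyy' → no match
iv. 'xxxxyxyxxyxy' → no match
v. 'yxyxyyyyy' → no match
vi. 'xxxx' → no match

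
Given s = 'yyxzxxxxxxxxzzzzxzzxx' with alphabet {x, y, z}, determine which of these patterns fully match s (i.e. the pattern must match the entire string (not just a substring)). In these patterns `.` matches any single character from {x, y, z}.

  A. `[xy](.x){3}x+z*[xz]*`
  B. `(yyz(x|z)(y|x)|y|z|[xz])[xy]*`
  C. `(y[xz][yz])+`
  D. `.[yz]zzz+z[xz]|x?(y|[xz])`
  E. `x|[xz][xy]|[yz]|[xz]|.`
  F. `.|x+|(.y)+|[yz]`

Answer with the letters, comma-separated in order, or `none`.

A → match
B → no match
C → no match
D → no match
E → no match
F → no match

A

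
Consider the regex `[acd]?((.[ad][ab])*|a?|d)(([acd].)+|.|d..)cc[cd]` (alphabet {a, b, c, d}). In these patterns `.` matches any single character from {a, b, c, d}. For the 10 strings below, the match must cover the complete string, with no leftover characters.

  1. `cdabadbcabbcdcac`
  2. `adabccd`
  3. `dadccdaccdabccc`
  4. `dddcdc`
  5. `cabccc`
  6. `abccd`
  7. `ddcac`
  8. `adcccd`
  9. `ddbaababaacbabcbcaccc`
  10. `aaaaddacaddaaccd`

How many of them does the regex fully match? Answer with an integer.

7

1 → no match
2. `adabccd` → match
3 → match
4. `dddcdc` → no match
5. `cabccc` → match
6. `abccd` → match
7. `ddcac` → no match
8. `adcccd` → match
9 → match
10 → match
Total matched: 7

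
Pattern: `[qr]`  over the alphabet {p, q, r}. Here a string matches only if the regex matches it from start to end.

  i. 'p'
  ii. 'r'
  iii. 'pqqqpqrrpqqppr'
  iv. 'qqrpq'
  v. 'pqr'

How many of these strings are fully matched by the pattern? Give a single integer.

i → no match
ii → match
iii → no match
iv → no match
v → no match
Total matched: 1

1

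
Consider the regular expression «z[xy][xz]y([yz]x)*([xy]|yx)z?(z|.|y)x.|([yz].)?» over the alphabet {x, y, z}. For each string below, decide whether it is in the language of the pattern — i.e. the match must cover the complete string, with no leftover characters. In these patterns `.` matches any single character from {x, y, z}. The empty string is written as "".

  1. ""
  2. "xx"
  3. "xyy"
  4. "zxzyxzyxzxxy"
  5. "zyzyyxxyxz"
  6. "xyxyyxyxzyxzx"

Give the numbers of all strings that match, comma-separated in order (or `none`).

1, 5

1 → match
2 → no match
3 → no match
4 → no match
5 → match
6 → no match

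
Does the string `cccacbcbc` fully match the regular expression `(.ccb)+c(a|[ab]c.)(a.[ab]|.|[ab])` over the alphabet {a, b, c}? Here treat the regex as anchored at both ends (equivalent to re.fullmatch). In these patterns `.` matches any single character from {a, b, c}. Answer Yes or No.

No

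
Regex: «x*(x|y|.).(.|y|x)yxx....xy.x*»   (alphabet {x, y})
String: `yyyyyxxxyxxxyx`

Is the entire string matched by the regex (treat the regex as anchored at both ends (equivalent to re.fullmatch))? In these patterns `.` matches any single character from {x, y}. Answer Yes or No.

No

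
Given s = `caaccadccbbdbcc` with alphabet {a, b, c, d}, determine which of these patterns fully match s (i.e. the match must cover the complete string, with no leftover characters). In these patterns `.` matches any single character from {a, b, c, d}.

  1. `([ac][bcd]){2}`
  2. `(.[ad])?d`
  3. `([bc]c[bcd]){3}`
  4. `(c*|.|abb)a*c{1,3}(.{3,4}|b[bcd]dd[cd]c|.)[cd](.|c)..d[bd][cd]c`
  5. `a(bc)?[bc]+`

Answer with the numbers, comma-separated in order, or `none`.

1 → no match
2 → no match — must end with `d`
3 → no match
4 → match
5 → no match — must start with `a`

4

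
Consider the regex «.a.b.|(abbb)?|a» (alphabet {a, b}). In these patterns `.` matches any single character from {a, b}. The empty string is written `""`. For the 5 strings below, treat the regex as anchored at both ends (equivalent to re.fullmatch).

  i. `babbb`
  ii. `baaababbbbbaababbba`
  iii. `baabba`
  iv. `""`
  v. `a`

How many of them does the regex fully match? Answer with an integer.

i. `babbb` → match
ii → no match
iii. `baabba` → no match
iv. `""` → match
v. `a` → match
Total matched: 3

3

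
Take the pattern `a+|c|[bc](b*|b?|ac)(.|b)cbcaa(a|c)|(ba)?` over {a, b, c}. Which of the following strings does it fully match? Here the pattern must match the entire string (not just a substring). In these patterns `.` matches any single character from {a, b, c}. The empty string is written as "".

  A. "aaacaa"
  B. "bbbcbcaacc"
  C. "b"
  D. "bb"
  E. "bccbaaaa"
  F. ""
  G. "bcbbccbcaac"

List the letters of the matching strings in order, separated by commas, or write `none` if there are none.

A. "aaacaa" → no match
B. "bbbcbcaacc" → no match
C. "b" → no match
D. "bb" → no match
E. "bccbaaaa" → no match
F. "" → match
G. "bcbbccbcaac" → no match

F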